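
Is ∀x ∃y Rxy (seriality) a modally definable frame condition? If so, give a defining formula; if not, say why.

Definable; □r → ◇r defines it

This is a Sahlqvist condition; the D axiom □r → ◇r defines it.
Suppose □r→◇r is valid. At any x set V(r)=W. Then □r at x, so ◇r at x, so x has a successor.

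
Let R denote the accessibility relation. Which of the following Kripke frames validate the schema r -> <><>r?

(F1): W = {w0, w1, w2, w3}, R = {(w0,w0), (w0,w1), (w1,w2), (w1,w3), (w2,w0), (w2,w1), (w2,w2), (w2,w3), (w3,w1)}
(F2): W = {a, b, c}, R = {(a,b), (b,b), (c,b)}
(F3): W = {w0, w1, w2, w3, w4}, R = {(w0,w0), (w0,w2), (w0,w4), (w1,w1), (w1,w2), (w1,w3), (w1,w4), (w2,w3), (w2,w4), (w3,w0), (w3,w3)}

This is the axiom for a generalized confluence (Geach) condition; its first-order frame correspondent is forall x exists w (x = w & x R^2 w).
(F1): satisfies the condition.
(F2): fails — at a but no w with a=w and aR²w.
(F3): fails — at w2 but no w with w2=w and w2R²w.
Valid on: (F1).

(F1)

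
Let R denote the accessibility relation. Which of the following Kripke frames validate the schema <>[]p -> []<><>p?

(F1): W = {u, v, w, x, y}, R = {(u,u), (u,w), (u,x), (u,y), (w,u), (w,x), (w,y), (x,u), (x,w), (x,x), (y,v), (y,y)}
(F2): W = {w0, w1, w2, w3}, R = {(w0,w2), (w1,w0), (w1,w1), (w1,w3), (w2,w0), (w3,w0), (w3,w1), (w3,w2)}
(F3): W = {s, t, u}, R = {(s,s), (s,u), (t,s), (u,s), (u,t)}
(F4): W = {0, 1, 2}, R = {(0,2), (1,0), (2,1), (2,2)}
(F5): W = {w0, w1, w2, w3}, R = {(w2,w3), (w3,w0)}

This is the axiom for a generalized confluence (Geach) condition; its first-order frame correspondent is forall x forall y forall z ((xRy & xRz) -> exists w (yRw & z R^2 w)).
(F1): fails — uRx, uRy but no t with xRt and yR²t.
(F2): fails — w0Rw2, w0Rw2 but no w with w2Rw and w2R²w.
(F3): condition met.
(F4): fails — 2R1, 2R1 but no w with 1Rw and 1R²w.
(F5): fails — w2Rw3, w2Rw3 but no w with w3Rw and w3R²w.

(F3)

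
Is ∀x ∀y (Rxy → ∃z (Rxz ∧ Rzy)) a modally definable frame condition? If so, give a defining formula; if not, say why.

Definable; □□q → □q defines it

The condition is density. A defining modal formula is □□q → □q.
Suppose □□q→□q is valid. Take Rxy and set V(q)={w : xR²w}. Then □□q at x, so □q at x, so q at y, i.e. ∃z(Rxz∧Rzy).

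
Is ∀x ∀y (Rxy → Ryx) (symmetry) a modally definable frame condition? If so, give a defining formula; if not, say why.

Yes, by q → □◇q

This is a Sahlqvist condition; the B axiom q → □◇q defines it.
Suppose q→□◇q is valid. Take Rxy and set V(q)={x}. Then q at x, so □◇q at x, so ◇q at y, so some z with Ryz has q; z=x, i.e. Ryx.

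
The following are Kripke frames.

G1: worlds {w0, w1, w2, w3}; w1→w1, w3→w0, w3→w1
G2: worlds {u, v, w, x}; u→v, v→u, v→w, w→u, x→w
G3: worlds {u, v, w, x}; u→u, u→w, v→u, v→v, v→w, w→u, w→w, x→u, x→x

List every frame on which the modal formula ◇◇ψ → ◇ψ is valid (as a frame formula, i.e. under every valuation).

This is the axiom for transitivity; its first-order frame correspondent is ∀x ∀y ∀z (Rxy ∧ Ryz → Rxz).
G1: condition met.
G2: fails — Ruv and Rvw but not Ruw.
G3: fails — Rxu and Ruw but not Rxw.
Valid on: G1.

G1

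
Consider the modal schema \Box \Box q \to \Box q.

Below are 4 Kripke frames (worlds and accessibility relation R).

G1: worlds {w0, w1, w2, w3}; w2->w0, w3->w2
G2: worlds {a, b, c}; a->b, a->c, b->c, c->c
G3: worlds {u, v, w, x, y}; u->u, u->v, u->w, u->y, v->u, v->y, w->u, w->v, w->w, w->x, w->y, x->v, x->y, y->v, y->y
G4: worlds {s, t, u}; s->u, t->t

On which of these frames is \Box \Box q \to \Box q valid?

G3

The schema corresponds to density: \forall x \forall y (Rxy \to \exists z (Rxz \wedge Rzy)).
G1: fails — Rw3w2 but no z with Rw3z and Rzw2.
G2: fails — Rab but no z with Raz and Rzb.
G3: satisfies the condition.
G4: fails — Rsu but no z with Rsz and Rzu.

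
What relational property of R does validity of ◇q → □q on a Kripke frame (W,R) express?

This schema is the CD axiom.
Its frame correspondent is partial functionality — ∀x ∀y ∀z (Rxy ∧ Rxz → y = z).

partial functionality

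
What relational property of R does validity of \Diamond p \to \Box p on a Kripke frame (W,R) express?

partial functionality

Suppose ◇p→□p is valid. Take Rxy, Rxz and set V(p)={y}. Then ◇p at x, so □p at x, so p at z, i.e. z=y.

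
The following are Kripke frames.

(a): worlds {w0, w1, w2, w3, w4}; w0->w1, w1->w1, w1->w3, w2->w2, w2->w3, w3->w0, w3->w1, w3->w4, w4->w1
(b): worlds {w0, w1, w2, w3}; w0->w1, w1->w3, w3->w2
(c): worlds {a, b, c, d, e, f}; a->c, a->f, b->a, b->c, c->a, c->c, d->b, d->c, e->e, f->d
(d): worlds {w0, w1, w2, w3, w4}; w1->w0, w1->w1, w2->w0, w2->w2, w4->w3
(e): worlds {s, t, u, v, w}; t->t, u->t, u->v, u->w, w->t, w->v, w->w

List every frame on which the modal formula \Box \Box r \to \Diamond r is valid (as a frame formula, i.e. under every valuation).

(a)

Frame correspondent (Sahlqvist): \forall x \exists w (x R^2 w \wedge xRw) — i.e. a generalized confluence (Geach) condition.
(a): holds.
(b): fails — at w0 but no w with w0R²w and w0Rw.
(c): fails — at f but no w with fR²w and fRw.
(d): fails — at w0 but no w with w0R²w and w0Rw.
(e): fails — at s but no w* with sR²w* and sRw*.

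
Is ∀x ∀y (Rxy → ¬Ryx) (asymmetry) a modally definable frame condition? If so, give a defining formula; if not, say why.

No — not modally definable

If a class were modally definable it would be closed under surjective bounded morphisms (Goldblatt–Thomason).
The 3-cycle (worlds w0,w1,w2 with w0→w1→w2→w0) is asymmetric. Mapping every world to a single reflexive point • is a surjective bounded morphism, and the reflexive point is not asymmetric (R•• but asymmetry requires ¬R••).
So no modal formula (or set of formulas) defines exactly the asymmetric frames.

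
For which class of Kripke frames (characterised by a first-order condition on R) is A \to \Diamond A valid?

reflexivity

This schema is equivalent to the T axiom □A → A.
It corresponds to reflexivity: \forall x Rxx.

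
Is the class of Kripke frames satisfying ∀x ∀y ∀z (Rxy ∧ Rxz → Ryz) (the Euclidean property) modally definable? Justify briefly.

Yes, by ◇q → □◇q

This is a Sahlqvist condition; the 5 axiom ◇q → □◇q defines it.
Suppose ◇q→□◇q is valid. Take Rxy, Rxz and set V(q)={y}. Then ◇q at x, so □◇q at x, so ◇q at z, so some w with Rzw has q; w=y, i.e. Rzy. By symmetry of the argument, Ryz.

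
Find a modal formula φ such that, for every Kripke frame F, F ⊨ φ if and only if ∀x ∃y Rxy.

This is seriality; the standard corresponding axiom is D: □p → ◇p.
Suppose □p→◇p is valid. At any x set V(p)=W. Then □p at x, so ◇p at x, so x has a successor.

□p → ◇p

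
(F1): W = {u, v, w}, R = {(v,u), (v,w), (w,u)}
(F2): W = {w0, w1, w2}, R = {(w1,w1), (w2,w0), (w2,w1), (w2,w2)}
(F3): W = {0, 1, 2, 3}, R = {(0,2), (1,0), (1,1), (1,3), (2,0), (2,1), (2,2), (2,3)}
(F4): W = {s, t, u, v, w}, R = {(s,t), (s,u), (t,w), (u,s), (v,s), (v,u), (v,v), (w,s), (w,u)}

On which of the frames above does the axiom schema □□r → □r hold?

(F2), (F3)

This is the axiom for density; its first-order frame correspondent is ∀x ∀y (Rxy → ∃z (Rxz ∧ Rzy)).
(F1): fails — Rwu but no z with Rwz and Rzu.
(F2): holds.
(F3): holds.
(F4): fails — Rus but no z with Ruz and Rzs.
Valid on: (F2), (F3).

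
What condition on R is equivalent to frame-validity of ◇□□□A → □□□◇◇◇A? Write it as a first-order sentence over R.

∀x ∀y ∀z ((xRy ∧ xR³z) → ∃w (yR³w ∧ zR³w))

This is a Sahlqvist (Geach-type) schema ◇^1□^3A → □^3◇^3A.
Minimal-valuation argument: fix x; take any y with xR^1y and any z with xR^3z. Set V(A) to the set of worlds R-reachable from y in exactly 3 steps. Then □^3A holds at y, so the antecedent holds at x; validity forces ◇^3A at z, giving a w with zR^3w and yR^3w.
First-order correspondent: ∀x ∀y ∀z ((xRy ∧ xR³z) → ∃w (yR³w ∧ zR³w)).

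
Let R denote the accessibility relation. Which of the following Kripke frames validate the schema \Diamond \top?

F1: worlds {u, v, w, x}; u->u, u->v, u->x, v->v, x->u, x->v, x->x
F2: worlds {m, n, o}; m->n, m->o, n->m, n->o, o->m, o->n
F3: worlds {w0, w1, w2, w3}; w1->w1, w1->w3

F2

This is the axiom for seriality; its first-order frame correspondent is \forall x \exists y Rxy.
F1: fails — world w has no successor.
F2: satisfies the condition.
F3: fails — world w0 has no successor.
Valid on: F2.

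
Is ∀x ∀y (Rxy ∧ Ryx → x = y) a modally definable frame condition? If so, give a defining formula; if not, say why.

No — not modally definable

Any modally definable frame class is closed under surjective bounded morphisms.
The 4-cycle (worlds s,t,u,v with s→t→u→v→s) is antisymmetric. Sending even-indexed worlds to s and odd-indexed worlds to t is a surjective bounded morphism onto the two-world frame with s↔t, which is not antisymmetric.
So no modal formula (or set of formulas) defines exactly the antisymmetric frames.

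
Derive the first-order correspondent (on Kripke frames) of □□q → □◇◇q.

∀x ∀z (xRz → ∃w (xR²w ∧ zR²w))

This is a Sahlqvist (Geach-type) schema ◇^0□^2q → □^1◇^2q.
Minimal-valuation argument: fix x; take any y with xR^0y and any z with xR^1z. Set V(q) to the set of worlds R-reachable from y in exactly 2 steps. Then □^2q holds at y, so the antecedent holds at x; validity forces ◇^2q at z, giving a w with zR^2w and yR^2w.
First-order correspondent: ∀x ∀z (xRz → ∃w (xR²w ∧ zR²w)).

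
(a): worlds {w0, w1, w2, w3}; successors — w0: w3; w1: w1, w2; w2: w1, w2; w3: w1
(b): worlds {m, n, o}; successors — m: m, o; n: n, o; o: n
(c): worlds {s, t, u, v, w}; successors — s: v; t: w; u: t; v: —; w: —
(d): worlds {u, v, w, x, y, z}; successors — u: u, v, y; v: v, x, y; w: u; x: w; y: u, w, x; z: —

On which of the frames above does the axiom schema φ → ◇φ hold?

This is the axiom for reflexivity; its first-order frame correspondent is ∀x Rxx.
(a): fails — world w0 does not see itself.
(b): fails — world o does not see itself.
(c): fails — world s does not see itself.
(d): fails — world w does not see itself.

none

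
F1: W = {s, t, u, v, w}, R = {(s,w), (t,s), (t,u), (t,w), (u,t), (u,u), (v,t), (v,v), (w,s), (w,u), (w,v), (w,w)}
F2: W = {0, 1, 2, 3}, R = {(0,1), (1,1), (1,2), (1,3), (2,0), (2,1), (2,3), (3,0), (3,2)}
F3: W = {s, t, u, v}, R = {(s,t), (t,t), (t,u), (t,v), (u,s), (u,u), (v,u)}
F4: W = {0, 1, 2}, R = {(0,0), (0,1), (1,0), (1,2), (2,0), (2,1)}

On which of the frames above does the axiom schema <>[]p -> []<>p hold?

F4

This is the axiom for convergence; its first-order frame correspondent is forall x forall y forall z (Rxy & Rxz -> exists w (Ryw & Rzw)).
F1: fails — Rts and Rtu but s and u have no common successor.
F2: fails — R23 and R20 but 3 and 0 have no common successor.
F3: fails — Ruu and Rus but u and s have no common successor.
F4: holds.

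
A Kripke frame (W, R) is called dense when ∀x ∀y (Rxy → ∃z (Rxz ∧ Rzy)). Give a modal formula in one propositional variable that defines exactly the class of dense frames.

A defining formula is □□r → □r (the C4 axiom).
Suppose □□r→□r is valid. Take Rxy and set V(r)={w : xR²w}. Then □□r at x, so □r at x, so r at y, i.e. ∃z(Rxz∧Rzy).

□□r → □r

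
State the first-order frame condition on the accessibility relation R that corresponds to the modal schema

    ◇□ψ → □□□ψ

∀x ∀y ∀z ((xRy ∧ xR³z) → ∃w (yRw ∧ z = w))

This is a Sahlqvist (Geach-type) schema ◇^1□^1ψ → □^3◇^0ψ.
First-order correspondent: ∀x ∀y ∀z ((xRy ∧ xR³z) → ∃w (yRw ∧ z = w)).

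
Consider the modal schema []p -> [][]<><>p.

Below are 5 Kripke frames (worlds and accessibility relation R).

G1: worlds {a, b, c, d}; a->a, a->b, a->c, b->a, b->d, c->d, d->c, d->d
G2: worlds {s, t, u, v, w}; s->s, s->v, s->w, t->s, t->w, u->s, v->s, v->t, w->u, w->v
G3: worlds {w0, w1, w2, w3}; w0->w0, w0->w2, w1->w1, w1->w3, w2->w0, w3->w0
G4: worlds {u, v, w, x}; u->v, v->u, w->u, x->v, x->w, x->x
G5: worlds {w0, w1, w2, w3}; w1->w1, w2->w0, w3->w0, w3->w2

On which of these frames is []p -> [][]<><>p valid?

G1, G2

Frame correspondent (Sahlqvist): forall x forall z (x R^2 z -> exists w (xRw & z R^2 w)) — i.e. a generalized confluence (Geach) condition.
G1: holds.
G2: holds.
G3: fails — w1R²w0 but no w with w1Rw and w0R²w.
G4: fails — uR²u but no t with uRt and uR²t.
G5: fails — w3R²w0 but no w with w3Rw and w0R²w.
Valid on: G1, G2.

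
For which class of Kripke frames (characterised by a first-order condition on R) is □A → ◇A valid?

Suppose □A→◇A is valid. At any x set V(A)=W. Then □A at x, so ◇A at x, so x has a successor.

Seriality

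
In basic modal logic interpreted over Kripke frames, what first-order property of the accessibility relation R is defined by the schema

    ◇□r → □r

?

The Euclidean property

This schema is equivalent to the 5 axiom ◇r → □◇r.
It corresponds to the Euclidean property: ∀x ∀y ∀z (Rxy ∧ Rxz → Ryz).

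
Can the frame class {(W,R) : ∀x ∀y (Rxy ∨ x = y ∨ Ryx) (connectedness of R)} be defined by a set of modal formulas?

Not definable by any modal formula

Modal frame validity is preserved under disjoint unions.
Take 3 disjoint single-world reflexive frames: each is trivially connected, but their disjoint union has 3 worlds with no edge between distinct components, so it is not connected.
So the class is not modally definable.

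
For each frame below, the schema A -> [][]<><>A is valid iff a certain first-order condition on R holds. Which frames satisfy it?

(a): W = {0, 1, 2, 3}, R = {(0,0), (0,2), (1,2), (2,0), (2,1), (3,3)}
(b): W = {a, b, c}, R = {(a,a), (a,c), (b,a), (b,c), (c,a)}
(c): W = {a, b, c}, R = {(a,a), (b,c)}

Frame correspondent (Sahlqvist): forall x forall z (x R^2 z -> exists w (x = w & z R^2 w)) — i.e. a generalized confluence (Geach) condition.
(a): condition met.
(b): fails — bR²a but no w with b=w and aR²w.
(c): condition met.
Valid on: (a), (c).

(a), (c)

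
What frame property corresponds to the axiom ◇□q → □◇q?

Convergence

Suppose ◇□q→□◇q is valid. Take Rxy, Rxz and set V(q)={w : Ryw}. Then □q at y so ◇□q at x, so □◇q at x, so ◇q at z, giving w with Rzw and Ryw.
Conversely, on a frame with convergence the schema holds at every world under every valuation.
So the correspondent is convergence.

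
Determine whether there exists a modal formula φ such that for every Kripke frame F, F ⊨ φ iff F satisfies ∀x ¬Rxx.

Modal frame validity is preserved under surjective bounded morphisms.
The 3-cycle (worlds a,b,c with a→b→c→a) is irreflexive, and the map sending every world to a single reflexive point • is a surjective bounded morphism (forth: every edge maps to (•,•); back: every world has a successor). So any modal formula valid on the 3-cycle is also valid on the reflexive point, which is not irreflexive.
So the class is not modally definable.

Not definable by any modal formula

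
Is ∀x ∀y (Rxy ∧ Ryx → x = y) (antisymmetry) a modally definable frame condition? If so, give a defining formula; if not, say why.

No

If a class were modally definable it would be closed under surjective bounded morphisms (Goldblatt–Thomason).
The 6-cycle (worlds 0,1,2,3,4,5 with 0→1→2→3→4→5→0) is antisymmetric. Sending even-indexed worlds to s and odd-indexed worlds to t is a surjective bounded morphism onto the two-world frame with s↔t, which is not antisymmetric.
So the class is not modally definable.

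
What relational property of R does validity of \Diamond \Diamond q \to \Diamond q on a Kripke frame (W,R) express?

transitivity

This schema is equivalent to the 4 axiom □q → □□q.
Its frame correspondent is transitivity — \forall x \forall y \forall z (Rxy \wedge Ryz \to Rxz).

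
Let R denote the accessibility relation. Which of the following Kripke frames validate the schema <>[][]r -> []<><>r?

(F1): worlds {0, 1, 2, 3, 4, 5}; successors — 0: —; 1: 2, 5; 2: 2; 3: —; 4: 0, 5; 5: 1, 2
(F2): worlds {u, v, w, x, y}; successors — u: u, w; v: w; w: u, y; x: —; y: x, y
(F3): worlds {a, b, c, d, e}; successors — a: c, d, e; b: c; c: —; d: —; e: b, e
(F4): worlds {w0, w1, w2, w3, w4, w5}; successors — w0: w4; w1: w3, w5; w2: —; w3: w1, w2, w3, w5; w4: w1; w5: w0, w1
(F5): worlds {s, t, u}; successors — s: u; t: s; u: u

(F5)

This is the axiom for a generalized confluence (Geach) condition; its first-order frame correspondent is forall x forall y forall z ((xRy & xRz) -> exists w (y R^2 w & z R^2 w)).
(F1): fails — 4R0, 4R0 but no w with 0R²w and 0R²w.
(F2): fails — yRx, yRx but no t with xR²t and xR²t.
(F3): fails — aRc, aRc but no w with cR²w and cR²w.
(F4): fails — w3Rw1, w3Rw2 but no w with w1R²w and w2R²w.
(F5): holds.
Valid on: (F5).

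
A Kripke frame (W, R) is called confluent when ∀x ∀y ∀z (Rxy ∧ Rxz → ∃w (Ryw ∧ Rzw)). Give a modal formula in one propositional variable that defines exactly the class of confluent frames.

A defining formula is ◇□r → □◇r (the .2 axiom).
Suppose ◇□r→□◇r is valid. Take Rxy, Rxz and set V(r)={w : Ryw}. Then □r at y so ◇□r at x, so □◇r at x, so ◇r at z, giving w with Rzw and Ryw.

◇□r → □◇r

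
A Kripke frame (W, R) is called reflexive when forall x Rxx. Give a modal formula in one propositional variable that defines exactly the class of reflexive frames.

A defining formula is □s → s (the T axiom).
Suppose □s→s is valid. At any x set V(s)={w : Rxw}. Then □s holds at x, so s holds at x, i.e. Rxx.

□s → s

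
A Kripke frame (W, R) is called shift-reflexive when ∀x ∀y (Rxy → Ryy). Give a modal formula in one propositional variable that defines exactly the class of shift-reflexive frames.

The condition is shift-reflexivity. The T□ schema □(□ψ → ψ) defines it.
Suppose □(□ψ→ψ) is valid. Take Rxy and set V(ψ)={w : Ryw}. Then at y, □ψ holds; since □(□ψ→ψ) at x, □ψ→ψ at y, so ψ at y, i.e. Ryy.

□(□ψ → ψ)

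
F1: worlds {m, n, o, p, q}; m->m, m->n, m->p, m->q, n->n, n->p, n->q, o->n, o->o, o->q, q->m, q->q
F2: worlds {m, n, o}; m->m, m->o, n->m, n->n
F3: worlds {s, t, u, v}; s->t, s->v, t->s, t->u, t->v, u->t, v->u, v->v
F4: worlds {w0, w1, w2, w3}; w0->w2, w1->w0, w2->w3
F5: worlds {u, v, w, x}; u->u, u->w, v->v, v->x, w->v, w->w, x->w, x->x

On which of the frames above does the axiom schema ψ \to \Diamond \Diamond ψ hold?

F3, F5

The schema corresponds to a generalized confluence (Geach) condition: \forall x \exists w (x = w \wedge x R^2 w).
F1: fails — at p but no w with p=w and pR²w.
F2: fails — at o but no w with o=w and oR²w.
F3: holds.
F4: fails — at w0 but no w with w0=w and w0R²w.
F5: holds.
Valid on: F3, F5.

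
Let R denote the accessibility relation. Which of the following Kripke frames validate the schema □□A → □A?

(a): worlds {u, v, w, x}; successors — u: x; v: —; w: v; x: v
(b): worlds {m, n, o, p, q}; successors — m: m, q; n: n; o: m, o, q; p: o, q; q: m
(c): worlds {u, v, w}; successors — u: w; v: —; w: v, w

(b), (c)

The schema corresponds to density: ∀x ∀y (Rxy → ∃z (Rxz ∧ Rzy)).
(a): fails — Rwv but no z with Rwz and Rzv.
(b): holds.
(c): holds.
Valid on: (b), (c).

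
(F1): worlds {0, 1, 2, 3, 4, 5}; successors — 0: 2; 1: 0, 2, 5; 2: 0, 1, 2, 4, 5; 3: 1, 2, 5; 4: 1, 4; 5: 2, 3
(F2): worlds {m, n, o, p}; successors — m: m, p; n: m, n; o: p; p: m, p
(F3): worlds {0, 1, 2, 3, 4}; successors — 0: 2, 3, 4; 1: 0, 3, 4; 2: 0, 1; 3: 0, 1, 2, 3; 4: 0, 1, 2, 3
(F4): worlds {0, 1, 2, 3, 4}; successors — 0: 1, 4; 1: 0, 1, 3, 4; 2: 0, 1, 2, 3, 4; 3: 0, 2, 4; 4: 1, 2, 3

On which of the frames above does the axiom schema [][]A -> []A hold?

The schema corresponds to density: forall x forall y (Rxy -> exists z (Rxz & Rzy)).
(F1): fails — R53 but no z with R5z and Rz3.
(F2): ✓.
(F3): fails — R04 but no z with R0z and Rz4.
(F4): ✓.

(F2), (F4)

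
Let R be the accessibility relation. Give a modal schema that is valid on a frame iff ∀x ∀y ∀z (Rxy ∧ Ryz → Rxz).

□ψ → □□ψ

This is transitivity; the standard corresponding axiom is 4: □ψ → □□ψ.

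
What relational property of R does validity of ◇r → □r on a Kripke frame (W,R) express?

partial functionality

This schema is the CD axiom.
It corresponds to partial functionality: ∀x ∀y ∀z (Rxy ∧ Rxz → y = z).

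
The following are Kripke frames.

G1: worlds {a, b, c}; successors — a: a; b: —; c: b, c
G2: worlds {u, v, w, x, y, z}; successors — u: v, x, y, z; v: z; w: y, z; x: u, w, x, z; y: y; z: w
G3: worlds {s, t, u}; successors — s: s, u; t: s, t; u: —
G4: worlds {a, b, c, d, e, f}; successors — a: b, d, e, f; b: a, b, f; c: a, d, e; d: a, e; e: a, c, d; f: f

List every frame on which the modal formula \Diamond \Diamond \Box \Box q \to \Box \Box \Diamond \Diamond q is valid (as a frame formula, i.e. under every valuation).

G4

Frame correspondent (Sahlqvist): \forall x \forall y \forall z ((x R^2 y \wedge x R^2 z) \to \exists w (y R^2 w \wedge z R^2 w)) — i.e. a generalized confluence (Geach) condition.
G1: fails — cR²b, cR²b but no w with bR²w and bR²w.
G2: fails — xR²v, xR²y but no t with vR²t and yR²t.
G3: fails — sR²s, sR²u but no w with sR²w and uR²w.
G4: satisfies the condition.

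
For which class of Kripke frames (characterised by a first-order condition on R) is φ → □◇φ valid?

Suppose φ→□◇φ is valid. Take Rxy and set V(φ)={x}. Then φ at x, so □◇φ at x, so ◇φ at y, so some z with Ryz has φ; z=x, i.e. Ryx.
The converse is a direct semantic check.
Frame condition: ∀x ∀y (Rxy → Ryx).

symmetry: ∀x ∀y (Rxy → Ryx)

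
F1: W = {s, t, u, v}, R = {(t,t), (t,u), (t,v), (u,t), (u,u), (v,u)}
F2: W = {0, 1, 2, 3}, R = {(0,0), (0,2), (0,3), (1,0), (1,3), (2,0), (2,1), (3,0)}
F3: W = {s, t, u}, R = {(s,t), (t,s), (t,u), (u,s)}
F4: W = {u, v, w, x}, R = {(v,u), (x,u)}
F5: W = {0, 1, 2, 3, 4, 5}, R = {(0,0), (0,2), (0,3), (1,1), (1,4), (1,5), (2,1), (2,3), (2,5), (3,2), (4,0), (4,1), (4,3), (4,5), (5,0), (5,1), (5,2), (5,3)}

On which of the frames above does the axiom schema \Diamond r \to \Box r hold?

F4

This is the axiom for partial functionality; its first-order frame correspondent is \forall x \forall y \forall z (Rxy \wedge Rxz \to y = z).
F1: fails — t sees both t and u.
F2: fails — 0 sees both 0 and 2.
F3: fails — t sees both s and u.
F4: satisfies the condition.
F5: fails — 0 sees both 0 and 2.
Valid on: F4.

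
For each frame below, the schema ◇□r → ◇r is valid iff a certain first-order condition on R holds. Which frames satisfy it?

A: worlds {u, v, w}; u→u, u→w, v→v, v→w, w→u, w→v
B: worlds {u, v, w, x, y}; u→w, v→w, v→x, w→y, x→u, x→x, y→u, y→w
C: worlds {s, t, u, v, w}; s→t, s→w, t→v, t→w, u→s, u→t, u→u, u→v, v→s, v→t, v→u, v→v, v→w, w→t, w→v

The schema corresponds to a generalized confluence (Geach) condition: ∀x ∀y (xRy → ∃w (yRw ∧ xRw)).
A: holds.
B: fails — uRw but no t with wRt and uRt.
C: holds.
Valid on: A, C.

A, C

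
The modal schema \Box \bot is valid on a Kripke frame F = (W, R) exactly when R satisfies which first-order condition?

emptiness of R: \forall x \forall y \neg Rxy

□⊥ is valid iff no world has any successor (otherwise □⊥ fails at any world with one).
Conversely, any frame satisfying \forall x \forall y \neg Rxy validates the schema.
Frame condition: \forall x \forall y \neg Rxy.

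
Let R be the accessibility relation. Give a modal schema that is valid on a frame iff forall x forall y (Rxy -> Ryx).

p → □◇p

This is symmetry; the standard corresponding axiom is B: p → □◇p.
Suppose p→□◇p is valid. Take Rxy and set V(p)={x}. Then p at x, so □◇p at x, so ◇p at y, so some z with Ryz has p; z=x, i.e. Ryx.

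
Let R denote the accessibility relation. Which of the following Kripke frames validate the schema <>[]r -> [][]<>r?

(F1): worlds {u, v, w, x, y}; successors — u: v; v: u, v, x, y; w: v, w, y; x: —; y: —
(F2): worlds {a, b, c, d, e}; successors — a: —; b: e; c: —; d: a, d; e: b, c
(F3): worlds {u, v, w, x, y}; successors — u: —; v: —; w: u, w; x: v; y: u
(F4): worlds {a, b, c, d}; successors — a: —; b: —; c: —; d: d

The schema corresponds to a generalized confluence (Geach) condition: forall x forall y forall z ((xRy & x R^2 z) -> exists w (yRw & zRw)).
(F1): fails — uRv, uR²x but no t with vRt and xRt.
(F2): fails — bRe, bR²b but no w with eRw and bRw.
(F3): fails — wRu, wR²u but no t with uRt and uRt.
(F4): satisfies the condition.

(F4)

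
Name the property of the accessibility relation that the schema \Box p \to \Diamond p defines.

This schema is the D axiom.
Its frame correspondent is seriality — \forall x \exists y Rxy.

seriality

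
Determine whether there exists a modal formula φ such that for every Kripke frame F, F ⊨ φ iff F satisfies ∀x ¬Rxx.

Not definable by any modal formula

Any modally definable frame class is closed under surjective bounded morphisms.
The 3-cycle (worlds 0,1,2 with 0→1→2→0) is irreflexive, and the map sending every world to a single reflexive point • is a surjective bounded morphism (forth: every edge maps to (•,•); back: every world has a successor). So any modal formula valid on the 3-cycle is also valid on the reflexive point, which is not irreflexive.
Hence irreflexivity is not modally definable.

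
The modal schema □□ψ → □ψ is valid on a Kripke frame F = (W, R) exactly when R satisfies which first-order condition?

Suppose □□ψ→□ψ is valid. Take Rxy and set V(ψ)={w : xR²w}. Then □□ψ at x, so □ψ at x, so ψ at y, i.e. ∃z(Rxz∧Rzy).
The converse is a direct semantic check.
So the correspondent is density.

Density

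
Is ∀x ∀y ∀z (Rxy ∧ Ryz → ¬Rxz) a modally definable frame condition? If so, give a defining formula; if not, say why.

If a class were modally definable it would be closed under surjective bounded morphisms (Goldblatt–Thomason).
The 7-cycle (worlds 0,1,2,3,4,5,6 with 0→1→2→3→4→5→6→0) is intransitive. Mapping every world to a single reflexive point • is a surjective bounded morphism; the reflexive point is not intransitive (R••∧R•• but R••).
Hence intransitivity is not modally definable.

Not definable by any modal formula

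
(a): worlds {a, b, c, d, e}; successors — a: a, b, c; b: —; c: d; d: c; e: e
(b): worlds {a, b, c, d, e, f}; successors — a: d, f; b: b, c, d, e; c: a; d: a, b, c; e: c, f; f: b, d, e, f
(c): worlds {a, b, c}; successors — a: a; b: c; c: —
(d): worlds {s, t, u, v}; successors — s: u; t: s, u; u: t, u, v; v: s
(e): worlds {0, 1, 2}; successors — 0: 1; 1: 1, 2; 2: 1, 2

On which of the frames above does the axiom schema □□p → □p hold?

The schema corresponds to density: ∀x ∀y (Rxy → ∃z (Rxz ∧ Rzy)).
(a): fails — Rcd but no z with Rcz and Rzd.
(b): fails — Rec but no z with Rez and Rzc.
(c): fails — Rbc but no z with Rbz and Rzc.
(d): fails — Rts but no z with Rtz and Rzs.
(e): holds.
Valid on: (e).

(e)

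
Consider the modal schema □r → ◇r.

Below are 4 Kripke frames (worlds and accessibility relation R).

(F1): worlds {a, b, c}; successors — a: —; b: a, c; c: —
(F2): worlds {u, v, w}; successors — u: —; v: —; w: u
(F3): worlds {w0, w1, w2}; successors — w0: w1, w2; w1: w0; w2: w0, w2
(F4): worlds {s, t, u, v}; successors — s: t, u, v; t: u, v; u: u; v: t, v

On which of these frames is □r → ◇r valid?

Frame correspondent (Sahlqvist): ∀x ∃y Rxy — i.e. seriality.
(F1): fails — world a has no successor.
(F2): fails — world u has no successor.
(F3): satisfies the condition.
(F4): satisfies the condition.

(F3), (F4)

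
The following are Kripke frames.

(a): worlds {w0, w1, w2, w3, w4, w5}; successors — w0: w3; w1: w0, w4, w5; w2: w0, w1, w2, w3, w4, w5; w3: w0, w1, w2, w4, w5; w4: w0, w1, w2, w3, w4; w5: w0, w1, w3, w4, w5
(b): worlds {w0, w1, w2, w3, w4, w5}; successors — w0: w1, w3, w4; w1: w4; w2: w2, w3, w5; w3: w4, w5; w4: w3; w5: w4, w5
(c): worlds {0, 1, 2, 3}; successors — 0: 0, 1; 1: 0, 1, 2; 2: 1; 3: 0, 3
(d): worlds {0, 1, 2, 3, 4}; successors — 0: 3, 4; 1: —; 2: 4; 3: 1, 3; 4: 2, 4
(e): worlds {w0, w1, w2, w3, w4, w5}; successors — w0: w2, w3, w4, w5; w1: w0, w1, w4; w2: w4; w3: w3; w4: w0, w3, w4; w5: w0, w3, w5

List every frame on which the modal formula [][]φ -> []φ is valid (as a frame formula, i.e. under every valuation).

(c), (d)

This is the axiom for density; its first-order frame correspondent is forall x forall y (Rxy -> exists z (Rxz & Rzy)).
(a): fails — Rw0w3 but no z with Rw0z and Rzw3.
(b): fails — Rw0w1 but no z with Rw0z and Rzw1.
(c): ✓.
(d): ✓.
(e): fails — Rw0w2 but no z with Rw0z and Rzw2.
Valid on: (c), (d).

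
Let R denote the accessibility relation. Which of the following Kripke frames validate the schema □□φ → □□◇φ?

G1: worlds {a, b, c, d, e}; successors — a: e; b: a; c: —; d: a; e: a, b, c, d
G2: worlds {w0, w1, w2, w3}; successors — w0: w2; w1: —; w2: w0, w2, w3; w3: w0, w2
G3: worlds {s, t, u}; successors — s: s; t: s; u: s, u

The schema corresponds to a generalized confluence (Geach) condition: ∀x ∀z (xR²z → ∃w (xR²w ∧ zRw)).
G1: fails — aR²a but no w with aR²w and aRw.
G2: condition met.
G3: condition met.
Valid on: G2, G3.

G2, G3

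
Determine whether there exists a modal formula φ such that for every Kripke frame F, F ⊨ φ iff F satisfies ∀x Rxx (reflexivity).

This is a Sahlqvist condition; the T axiom □r → r defines it.
Suppose □r→r is valid. At any x set V(r)={w : Rxw}. Then □r holds at x, so r holds at x, i.e. Rxx.

Definable; □r → r defines it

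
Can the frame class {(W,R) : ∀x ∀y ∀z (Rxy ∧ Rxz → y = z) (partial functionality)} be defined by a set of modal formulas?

Yes — defined by ◇p → □p

Yes: it is partial functionality, defined by the CD schema ◇p → □p.
Suppose ◇p→□p is valid. Take Rxy, Rxz and set V(p)={y}. Then ◇p at x, so □p at x, so p at z, i.e. z=y.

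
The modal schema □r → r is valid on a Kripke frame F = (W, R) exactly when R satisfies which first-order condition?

This is the T axiom.
Its frame correspondent is reflexivity — ∀x Rxx.

Reflexivity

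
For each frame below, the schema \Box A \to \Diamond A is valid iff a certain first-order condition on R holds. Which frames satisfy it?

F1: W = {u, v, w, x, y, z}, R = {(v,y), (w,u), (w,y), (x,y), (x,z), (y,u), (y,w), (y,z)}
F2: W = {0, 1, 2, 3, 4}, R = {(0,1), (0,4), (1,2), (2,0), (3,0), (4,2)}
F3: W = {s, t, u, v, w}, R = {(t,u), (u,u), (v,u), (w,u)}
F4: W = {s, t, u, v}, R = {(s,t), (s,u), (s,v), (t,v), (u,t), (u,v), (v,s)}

The schema corresponds to seriality: \forall x \exists y Rxy.
F1: fails — world u has no successor.
F2: ✓.
F3: fails — world s has no successor.
F4: ✓.
Valid on: F2, F4.

F2, F4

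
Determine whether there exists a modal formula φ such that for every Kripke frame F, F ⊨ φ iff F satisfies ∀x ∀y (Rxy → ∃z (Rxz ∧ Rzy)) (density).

Definable; □□r → □r defines it

Yes: it is density, defined by the C4 schema □□r → □r.
Suppose □□r→□r is valid. Take Rxy and set V(r)={w : xR²w}. Then □□r at x, so □r at x, so r at y, i.e. ∃z(Rxz∧Rzy).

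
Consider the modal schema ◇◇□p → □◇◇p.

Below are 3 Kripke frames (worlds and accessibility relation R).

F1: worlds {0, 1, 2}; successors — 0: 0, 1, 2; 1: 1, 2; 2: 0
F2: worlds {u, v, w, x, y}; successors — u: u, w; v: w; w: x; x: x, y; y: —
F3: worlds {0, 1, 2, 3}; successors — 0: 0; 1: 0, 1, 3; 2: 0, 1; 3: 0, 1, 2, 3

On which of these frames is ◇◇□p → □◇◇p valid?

The schema corresponds to a generalized confluence (Geach) condition: ∀x ∀y ∀z ((xR²y ∧ xRz) → ∃w (yRw ∧ zR²w)).
F1: holds.
F2: fails — uR²u, uRw but no t with uRt and wR²t.
F3: holds.
Valid on: F1, F3.

F1, F3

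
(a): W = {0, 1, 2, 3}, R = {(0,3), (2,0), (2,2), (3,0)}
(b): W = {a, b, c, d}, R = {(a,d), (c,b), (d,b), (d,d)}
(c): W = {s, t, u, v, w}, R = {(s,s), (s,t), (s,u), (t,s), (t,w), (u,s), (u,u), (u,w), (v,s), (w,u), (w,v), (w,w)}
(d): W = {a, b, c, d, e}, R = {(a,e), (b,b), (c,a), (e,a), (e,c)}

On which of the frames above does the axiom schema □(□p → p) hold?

none

This is the axiom for shift-reflexivity; its first-order frame correspondent is ∀x ∀y (Rxy → Ryy).
(a): fails — R30 but not R00.
(b): fails — Rdb but not Rbb.
(c): fails — Rwv but not Rvv.
(d): fails — Rea but not Raa.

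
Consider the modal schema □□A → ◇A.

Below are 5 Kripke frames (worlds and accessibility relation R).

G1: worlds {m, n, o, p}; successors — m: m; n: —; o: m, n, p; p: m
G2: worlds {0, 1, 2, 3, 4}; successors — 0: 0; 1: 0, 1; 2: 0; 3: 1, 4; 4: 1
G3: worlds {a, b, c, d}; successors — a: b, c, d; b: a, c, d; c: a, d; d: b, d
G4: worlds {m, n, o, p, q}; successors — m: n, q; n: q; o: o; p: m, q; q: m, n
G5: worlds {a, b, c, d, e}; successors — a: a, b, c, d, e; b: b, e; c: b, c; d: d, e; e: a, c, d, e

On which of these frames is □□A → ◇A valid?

G2, G3, G5

This is the axiom for a generalized confluence (Geach) condition; its first-order frame correspondent is ∀x ∃w (xR²w ∧ xRw).
G1: fails — at n but no w with nR²w and nRw.
G2: ✓.
G3: ✓.
G4: fails — at n but no w with nR²w and nRw.
G5: ✓.
Valid on: G2, G3, G5.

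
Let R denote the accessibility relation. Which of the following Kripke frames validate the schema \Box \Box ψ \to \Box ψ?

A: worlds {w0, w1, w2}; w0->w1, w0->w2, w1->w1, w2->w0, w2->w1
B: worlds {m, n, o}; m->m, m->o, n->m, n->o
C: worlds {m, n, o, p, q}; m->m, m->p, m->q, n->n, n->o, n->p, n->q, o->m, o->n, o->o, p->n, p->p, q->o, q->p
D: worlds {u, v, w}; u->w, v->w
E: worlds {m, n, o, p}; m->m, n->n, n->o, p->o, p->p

B, C, E

The schema corresponds to density: \forall x \forall y (Rxy \to \exists z (Rxz \wedge Rzy)).
A: fails — Rw0w2 but no z with Rw0z and Rzw2.
B: holds.
C: holds.
D: fails — Ruw but no z with Ruz and Rzw.
E: holds.
Valid on: B, C, E.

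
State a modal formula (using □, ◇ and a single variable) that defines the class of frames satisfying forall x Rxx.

The condition is reflexivity. The T schema □s → s defines it.
Suppose □s→s is valid. At any x set V(s)={w : Rxw}. Then □s holds at x, so s holds at x, i.e. Rxx.

□s → s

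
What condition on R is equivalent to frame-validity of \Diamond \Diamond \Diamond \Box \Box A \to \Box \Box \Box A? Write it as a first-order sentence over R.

This is a Sahlqvist (Geach-type) schema ◇^3□^2A → □^3◇^0A.
Minimal-valuation argument: fix x; take any y with xR^3y and any z with xR^3z. Set V(A) to the set of worlds R-reachable from y in exactly 2 steps. Then □^2A holds at y, so the antecedent holds at x; validity forces ◇^0A at z, giving a w with zR^0w and yR^2w.
First-order correspondent: \forall x \forall y \forall z ((x R^3 y \wedge x R^3 z) \to \exists w (y R^2 w \wedge z = w)).

\forall x \forall y \forall z ((x R^3 y \wedge x R^3 z) \to \exists w (y R^2 w \wedge z = w))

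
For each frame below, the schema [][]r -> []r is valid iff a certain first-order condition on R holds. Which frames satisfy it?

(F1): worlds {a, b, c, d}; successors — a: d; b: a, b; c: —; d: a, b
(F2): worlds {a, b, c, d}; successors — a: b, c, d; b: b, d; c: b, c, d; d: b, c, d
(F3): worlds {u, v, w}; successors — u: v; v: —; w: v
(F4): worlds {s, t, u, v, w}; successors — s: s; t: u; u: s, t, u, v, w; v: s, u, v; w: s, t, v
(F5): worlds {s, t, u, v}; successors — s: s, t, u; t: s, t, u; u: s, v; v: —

This is the axiom for density; its first-order frame correspondent is forall x forall y (Rxy -> exists z (Rxz & Rzy)).
(F1): fails — Rad but no z with Raz and Rzd.
(F2): ✓.
(F3): fails — Ruv but no z with Ruz and Rzv.
(F4): fails — Rwt but no z with Rwz and Rzt.
(F5): fails — Ruv but no z with Ruz and Rzv.
Valid on: (F2).

(F2)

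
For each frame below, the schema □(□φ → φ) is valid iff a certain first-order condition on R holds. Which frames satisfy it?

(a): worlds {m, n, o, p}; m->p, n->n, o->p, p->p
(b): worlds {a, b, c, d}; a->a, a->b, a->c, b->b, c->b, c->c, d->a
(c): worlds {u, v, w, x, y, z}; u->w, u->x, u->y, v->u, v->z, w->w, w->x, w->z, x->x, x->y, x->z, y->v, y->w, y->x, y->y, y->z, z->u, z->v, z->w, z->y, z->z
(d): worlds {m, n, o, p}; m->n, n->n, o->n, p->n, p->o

(a), (b)

Frame correspondent (Sahlqvist): ∀x ∀y (Rxy → Ryy) — i.e. shift-reflexivity.
(a): condition met.
(b): condition met.
(c): fails — Ryv but not Rvv.
(d): fails — Rpo but not Roo.
Valid on: (a), (b).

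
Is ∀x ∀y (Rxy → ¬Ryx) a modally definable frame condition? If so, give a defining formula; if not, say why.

No — not modally definable

If a class were modally definable it would be closed under surjective bounded morphisms (Goldblatt–Thomason).
The 3-cycle (worlds s,t,u with s→t→u→s) is asymmetric. Mapping every world to a single reflexive point • is a surjective bounded morphism, and the reflexive point is not asymmetric (R•• but asymmetry requires ¬R••).
So no modal formula (or set of formulas) defines exactly the asymmetric frames.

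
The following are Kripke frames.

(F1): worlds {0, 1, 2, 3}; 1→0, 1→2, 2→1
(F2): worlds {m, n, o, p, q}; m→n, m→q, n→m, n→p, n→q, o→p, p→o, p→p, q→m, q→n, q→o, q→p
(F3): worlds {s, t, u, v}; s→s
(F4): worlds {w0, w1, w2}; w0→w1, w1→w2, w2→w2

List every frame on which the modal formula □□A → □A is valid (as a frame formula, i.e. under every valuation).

The schema corresponds to density: ∀x ∀y (Rxy → ∃z (Rxz ∧ Rzy)).
(F1): fails — R12 but no z with R1z and Rz2.
(F2): holds.
(F3): holds.
(F4): fails — Rw0w1 but no z with Rw0z and Rzw1.

(F2), (F3)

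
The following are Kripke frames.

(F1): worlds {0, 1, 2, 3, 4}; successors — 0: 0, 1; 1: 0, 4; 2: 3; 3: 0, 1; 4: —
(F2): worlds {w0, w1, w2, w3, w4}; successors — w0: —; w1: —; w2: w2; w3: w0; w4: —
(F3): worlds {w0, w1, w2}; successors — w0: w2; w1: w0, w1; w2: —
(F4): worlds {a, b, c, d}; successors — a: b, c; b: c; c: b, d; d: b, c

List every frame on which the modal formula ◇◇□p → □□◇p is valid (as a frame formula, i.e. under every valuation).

The schema corresponds to a generalized confluence (Geach) condition: ∀x ∀y ∀z ((xR²y ∧ xR²z) → ∃w (yRw ∧ zRw)).
(F1): fails — 0R²0, 0R²4 but no w with 0Rw and 4Rw.
(F2): satisfies the condition.
(F3): fails — w1R²w0, w1R²w1 but no w with w0Rw and w1Rw.
(F4): fails — aR²b, aR²c but no w with bRw and cRw.

(F2)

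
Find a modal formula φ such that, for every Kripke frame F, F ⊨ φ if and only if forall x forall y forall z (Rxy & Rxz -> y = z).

A defining formula is ◇ψ → □ψ (the CD axiom).

◇ψ → □ψ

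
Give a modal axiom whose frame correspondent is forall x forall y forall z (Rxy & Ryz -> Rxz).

A defining formula is □ψ → □□ψ (the 4 axiom).
Suppose □ψ→□□ψ is valid. Take Rxy, Ryz and set V(ψ)={w : Rxw}. Then □ψ at x, so □□ψ at x, so □ψ at y, so ψ at z, i.e. Rxz.

□ψ → □□ψ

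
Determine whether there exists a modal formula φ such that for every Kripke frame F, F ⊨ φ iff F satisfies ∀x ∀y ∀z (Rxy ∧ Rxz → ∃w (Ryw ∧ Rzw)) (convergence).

Yes — defined by ◇□r → □◇r

Yes: it is convergence, defined by the .2 schema ◇□r → □◇r.
Suppose ◇□r→□◇r is valid. Take Rxy, Rxz and set V(r)={w : Ryw}. Then □r at y so ◇□r at x, so □◇r at x, so ◇r at z, giving w with Rzw and Ryw.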